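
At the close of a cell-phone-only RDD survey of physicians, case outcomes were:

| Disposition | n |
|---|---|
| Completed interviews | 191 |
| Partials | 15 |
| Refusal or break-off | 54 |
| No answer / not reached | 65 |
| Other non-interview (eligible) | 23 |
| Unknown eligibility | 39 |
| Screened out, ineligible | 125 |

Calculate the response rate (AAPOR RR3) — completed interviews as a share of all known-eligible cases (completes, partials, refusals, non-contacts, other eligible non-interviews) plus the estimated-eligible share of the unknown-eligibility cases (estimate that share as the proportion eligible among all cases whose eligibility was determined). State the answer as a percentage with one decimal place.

50.7%

Top: 191
Known eligible: 191 + 15 + 54 + 65 + 23 = 348
e = 348 / (348 + 125) = 348 / 473 = 0.7357
Eligible share of unknowns: 0.7357 × 39 = 28.69
Base: 348 + 28.69 = 376.69
RR3 = 191 / 376.69 = 0.5070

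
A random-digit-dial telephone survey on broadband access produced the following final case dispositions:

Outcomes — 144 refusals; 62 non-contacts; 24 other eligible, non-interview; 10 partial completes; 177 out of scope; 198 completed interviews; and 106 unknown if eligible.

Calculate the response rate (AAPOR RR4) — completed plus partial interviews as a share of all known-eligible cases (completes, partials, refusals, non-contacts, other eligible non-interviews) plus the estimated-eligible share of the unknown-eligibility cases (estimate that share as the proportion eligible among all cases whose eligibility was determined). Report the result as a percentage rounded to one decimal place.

40.5%

Top = 198 + 10 = 208
Determined eligible = 198 + 10 + 144 + 62 + 24 = 438
e = 438 / (438 + 177) = 438 / 615 = 0.7122
e × U = 0.7122 × 106 = 75.49
Denominator = 438 + 75.49 = 513.49
RR4 = 208 / 513.49 = 0.4051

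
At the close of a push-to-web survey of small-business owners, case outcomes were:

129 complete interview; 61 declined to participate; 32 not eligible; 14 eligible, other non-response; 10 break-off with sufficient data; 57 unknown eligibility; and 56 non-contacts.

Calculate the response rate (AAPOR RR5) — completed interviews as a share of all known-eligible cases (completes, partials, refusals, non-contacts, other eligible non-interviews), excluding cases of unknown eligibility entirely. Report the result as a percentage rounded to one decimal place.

Top: 129
Denom: 129 + 10 + 61 + 56 + 14 = 270
RR5 = 129 / 270 = 0.4778

47.8%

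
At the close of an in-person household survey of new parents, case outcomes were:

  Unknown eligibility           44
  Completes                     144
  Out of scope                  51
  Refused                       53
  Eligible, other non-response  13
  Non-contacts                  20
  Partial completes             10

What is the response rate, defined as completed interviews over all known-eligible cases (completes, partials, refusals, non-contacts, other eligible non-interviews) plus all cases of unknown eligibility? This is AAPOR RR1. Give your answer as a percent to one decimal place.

50.7%

Numerator = 144
Denominator = 144 + 10 + 53 + 20 + 13 + 44 = 284
RR1 = 144 / 284 = 0.5070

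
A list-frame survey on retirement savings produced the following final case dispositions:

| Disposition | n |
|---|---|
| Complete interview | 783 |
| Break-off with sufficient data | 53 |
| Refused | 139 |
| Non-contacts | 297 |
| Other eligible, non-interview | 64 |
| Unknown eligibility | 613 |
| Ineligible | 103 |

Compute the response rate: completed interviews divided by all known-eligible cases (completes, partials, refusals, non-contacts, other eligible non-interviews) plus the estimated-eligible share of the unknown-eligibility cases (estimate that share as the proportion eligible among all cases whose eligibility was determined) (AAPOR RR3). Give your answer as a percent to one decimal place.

41.1%

Top = 783
Known eligible = 783 + 53 + 139 + 297 + 64 = 1336
e = 1336 / (1336 + 103) = 1336 / 1439 = 0.9284
e × U = 0.9284 × 613 = 569.11
Denominator = 1336 + 569.11 = 1905.11
RR3 = 783 / 1905.11 = 0.4110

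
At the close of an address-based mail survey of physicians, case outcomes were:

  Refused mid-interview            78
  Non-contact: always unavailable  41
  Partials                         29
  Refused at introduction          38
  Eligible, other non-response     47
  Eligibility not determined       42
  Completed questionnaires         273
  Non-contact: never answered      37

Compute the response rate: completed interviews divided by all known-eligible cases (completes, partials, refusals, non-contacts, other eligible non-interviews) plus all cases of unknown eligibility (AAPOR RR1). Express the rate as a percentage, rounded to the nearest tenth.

46.7%

Declined to participate = 38 + 78 = 116
Non-contacts = 37 + 41 = 78
Num = 273
Denominator = 273 + 29 + 116 + 78 + 47 + 42 = 585
RR1 = 273 / 585 = 0.4667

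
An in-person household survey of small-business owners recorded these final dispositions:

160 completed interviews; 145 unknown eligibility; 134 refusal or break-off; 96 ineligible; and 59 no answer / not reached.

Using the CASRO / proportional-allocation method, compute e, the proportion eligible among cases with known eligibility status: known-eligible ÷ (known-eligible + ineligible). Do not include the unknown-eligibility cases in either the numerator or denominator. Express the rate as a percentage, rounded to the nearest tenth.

Known eligible = 160 + 134 + 59 = 353
e = 353 / (353 + 96) = 353 / 449 = 0.7862

78.6%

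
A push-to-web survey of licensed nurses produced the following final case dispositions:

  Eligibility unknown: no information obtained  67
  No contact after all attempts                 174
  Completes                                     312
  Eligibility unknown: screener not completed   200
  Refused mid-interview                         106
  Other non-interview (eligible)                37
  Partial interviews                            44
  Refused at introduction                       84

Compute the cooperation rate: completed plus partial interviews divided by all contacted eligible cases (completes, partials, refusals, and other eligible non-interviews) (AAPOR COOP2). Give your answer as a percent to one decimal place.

61.1%

Refusal or break-off = 84 + 106 = 190
Undetermined eligibility = 200 + 67 = 267
Num → 312 + 44 = 356
Denominator → 312 + 44 + 190 + 37 = 583
COOP2 = 356 / 583 = 0.6106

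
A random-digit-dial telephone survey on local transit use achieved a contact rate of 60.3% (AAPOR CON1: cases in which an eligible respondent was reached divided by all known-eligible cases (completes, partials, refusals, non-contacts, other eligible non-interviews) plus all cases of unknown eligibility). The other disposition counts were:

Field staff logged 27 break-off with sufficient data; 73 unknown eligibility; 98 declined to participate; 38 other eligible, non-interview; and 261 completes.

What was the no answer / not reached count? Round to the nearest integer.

Num = 261 + 27 + 98 + 38 = 424
CON1 = 424 / D = 0.603
D = 424 / 0.603 = 703.2
Other denominator terms total 497
no answer / not reached = 703.2 − 497 ≈ 206

206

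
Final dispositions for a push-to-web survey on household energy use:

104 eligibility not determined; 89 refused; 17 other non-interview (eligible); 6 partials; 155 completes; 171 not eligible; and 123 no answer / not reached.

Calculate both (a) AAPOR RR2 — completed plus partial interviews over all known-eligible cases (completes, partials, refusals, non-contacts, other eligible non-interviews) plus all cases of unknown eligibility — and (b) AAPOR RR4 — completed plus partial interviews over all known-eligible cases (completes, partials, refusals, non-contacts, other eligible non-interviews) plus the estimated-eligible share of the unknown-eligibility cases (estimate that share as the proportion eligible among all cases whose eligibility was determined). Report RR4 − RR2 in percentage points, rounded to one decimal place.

Numerator = 155 + 6 = 161
Base = 155 + 6 + 89 + 123 + 17 + 104 = 494
RR2 = 161 / 494 = 0.3259
Known eligible = 155 + 6 + 89 + 123 + 17 = 390
e = 390 / (390 + 171) = 390 / 561 = 0.6952
e × U = 0.6952 × 104 = 72.30
Base = 390 + 72.30 = 462.30
RR4 = 161 / 462.30 = 0.3483
Difference = 34.83 − 32.59 = 2.24 percentage points

2.2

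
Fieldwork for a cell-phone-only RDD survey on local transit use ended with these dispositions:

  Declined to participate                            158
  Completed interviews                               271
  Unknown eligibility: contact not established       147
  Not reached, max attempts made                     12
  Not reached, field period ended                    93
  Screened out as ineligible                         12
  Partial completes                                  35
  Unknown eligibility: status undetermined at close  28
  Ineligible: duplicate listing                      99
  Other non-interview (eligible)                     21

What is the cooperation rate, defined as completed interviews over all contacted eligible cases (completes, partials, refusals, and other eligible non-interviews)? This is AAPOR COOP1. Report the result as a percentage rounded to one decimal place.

55.9%

Never reached = 93 + 12 = 105
Unknown eligibility = 147 + 28 = 175
Ineligible = 12 + 99 = 111
Numerator → 271
Base → 271 + 35 + 158 + 21 = 485
COOP1 = 271 / 485 = 0.5588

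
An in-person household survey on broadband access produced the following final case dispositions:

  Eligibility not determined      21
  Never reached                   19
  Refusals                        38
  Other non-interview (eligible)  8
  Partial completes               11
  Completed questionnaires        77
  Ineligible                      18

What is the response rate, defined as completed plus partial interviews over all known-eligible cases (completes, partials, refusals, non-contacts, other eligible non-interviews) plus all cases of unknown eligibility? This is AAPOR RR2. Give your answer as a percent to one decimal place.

50.6%

Num = 77 + 11 = 88
Denominator = 77 + 11 + 38 + 19 + 8 + 21 = 174
RR2 = 88 / 174 = 0.5057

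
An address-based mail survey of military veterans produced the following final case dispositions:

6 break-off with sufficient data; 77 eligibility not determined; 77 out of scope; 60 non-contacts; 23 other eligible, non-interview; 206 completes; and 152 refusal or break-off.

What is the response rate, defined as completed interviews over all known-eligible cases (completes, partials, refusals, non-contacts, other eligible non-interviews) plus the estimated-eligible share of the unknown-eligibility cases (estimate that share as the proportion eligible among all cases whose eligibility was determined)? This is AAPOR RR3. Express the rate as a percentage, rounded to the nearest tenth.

Numerator: 206
Known eligible: 206 + 6 + 152 + 60 + 23 = 447
e = 447 / (447 + 77) = 447 / 524 = 0.8531
Estimated eligible among unknowns: 0.8531 × 77 = 65.69
Denominator: 447 + 65.69 = 512.69
RR3 = 206 / 512.69 = 0.4018

40.2%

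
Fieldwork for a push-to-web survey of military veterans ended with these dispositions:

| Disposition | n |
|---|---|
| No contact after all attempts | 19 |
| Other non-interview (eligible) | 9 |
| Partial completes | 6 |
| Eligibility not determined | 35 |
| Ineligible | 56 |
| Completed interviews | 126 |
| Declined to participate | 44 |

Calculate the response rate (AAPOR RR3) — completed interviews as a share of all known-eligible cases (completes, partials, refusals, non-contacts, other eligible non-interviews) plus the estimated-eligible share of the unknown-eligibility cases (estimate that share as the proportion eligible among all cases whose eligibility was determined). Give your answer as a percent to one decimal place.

54.4%

Top: 126
Eligible (known): 126 + 6 + 44 + 19 + 9 = 204
e = 204 / (204 + 56) = 204 / 260 = 0.7846
Eligible share of unknowns: 0.7846 × 35 = 27.46
Denom: 204 + 27.46 = 231.46
RR3 = 126 / 231.46 = 0.5444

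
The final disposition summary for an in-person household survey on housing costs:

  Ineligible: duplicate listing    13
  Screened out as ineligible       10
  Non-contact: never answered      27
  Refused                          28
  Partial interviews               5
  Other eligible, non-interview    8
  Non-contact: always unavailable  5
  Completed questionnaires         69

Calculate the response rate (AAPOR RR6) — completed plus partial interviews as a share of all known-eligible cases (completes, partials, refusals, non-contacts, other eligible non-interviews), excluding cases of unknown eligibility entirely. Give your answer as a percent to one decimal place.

Non-contacts = 27 + 5 = 32
Ineligible = 10 + 13 = 23
Top → 69 + 5 = 74
Denominator → 69 + 5 + 28 + 32 + 8 = 142
RR6 = 74 / 142 = 0.5211

52.1%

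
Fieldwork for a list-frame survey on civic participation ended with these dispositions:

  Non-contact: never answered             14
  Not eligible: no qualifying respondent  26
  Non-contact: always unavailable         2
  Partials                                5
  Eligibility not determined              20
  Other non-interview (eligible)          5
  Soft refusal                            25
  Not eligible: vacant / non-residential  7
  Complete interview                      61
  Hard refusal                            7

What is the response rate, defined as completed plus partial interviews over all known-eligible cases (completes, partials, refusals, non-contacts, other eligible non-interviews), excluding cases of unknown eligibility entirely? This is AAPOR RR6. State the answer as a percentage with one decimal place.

55.5%

Refused = 7 + 25 = 32
Non-contacts = 14 + 2 = 16
Not eligible = 26 + 7 = 33
Top → 61 + 5 = 66
Denom → 61 + 5 + 32 + 16 + 5 = 119
RR6 = 66 / 119 = 0.5546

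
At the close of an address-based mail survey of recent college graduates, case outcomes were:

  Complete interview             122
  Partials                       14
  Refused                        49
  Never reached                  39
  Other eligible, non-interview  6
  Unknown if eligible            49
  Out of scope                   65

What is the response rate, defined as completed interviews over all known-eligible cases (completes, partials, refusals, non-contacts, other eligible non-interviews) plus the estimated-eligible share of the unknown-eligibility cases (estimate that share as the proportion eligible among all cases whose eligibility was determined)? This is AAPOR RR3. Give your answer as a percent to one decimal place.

45.5%

Numerator: 122
Determined eligible: 122 + 14 + 49 + 39 + 6 = 230
e = 230 / (230 + 65) = 230 / 295 = 0.7797
Eligible share of unknowns: 0.7797 × 49 = 38.21
Denominator: 230 + 38.21 = 268.21
RR3 = 122 / 268.21 = 0.4549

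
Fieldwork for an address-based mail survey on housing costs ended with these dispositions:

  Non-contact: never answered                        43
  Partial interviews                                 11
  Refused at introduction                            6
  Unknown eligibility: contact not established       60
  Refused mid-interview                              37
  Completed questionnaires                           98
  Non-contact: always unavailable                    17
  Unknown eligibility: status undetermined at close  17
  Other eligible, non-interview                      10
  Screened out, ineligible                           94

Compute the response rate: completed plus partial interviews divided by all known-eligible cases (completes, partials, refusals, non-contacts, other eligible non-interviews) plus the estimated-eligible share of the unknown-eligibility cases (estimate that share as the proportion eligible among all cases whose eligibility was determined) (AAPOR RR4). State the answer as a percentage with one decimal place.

39.5%

Refused = 6 + 37 = 43
Non-contacts = 43 + 17 = 60
Eligibility not determined = 60 + 17 = 77
Numerator → 98 + 11 = 109
Known eligible → 98 + 11 + 43 + 60 + 10 = 222
e = 222 / (222 + 94) = 222 / 316 = 0.7025
Estimated eligible among unknowns → 0.7025 × 77 = 54.09
Denominator → 222 + 54.09 = 276.09
RR4 = 109 / 276.09 = 0.3948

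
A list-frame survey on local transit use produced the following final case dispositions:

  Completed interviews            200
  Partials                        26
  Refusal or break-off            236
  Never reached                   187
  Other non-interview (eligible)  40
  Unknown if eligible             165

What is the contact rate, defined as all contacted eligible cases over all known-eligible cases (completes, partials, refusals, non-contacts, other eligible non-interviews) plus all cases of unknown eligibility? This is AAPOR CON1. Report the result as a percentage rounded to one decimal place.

Top = 200 + 26 + 236 + 40 = 502
Denom = 200 + 26 + 236 + 187 + 40 + 165 = 854
CON1 = 502 / 854 = 0.5878

58.8%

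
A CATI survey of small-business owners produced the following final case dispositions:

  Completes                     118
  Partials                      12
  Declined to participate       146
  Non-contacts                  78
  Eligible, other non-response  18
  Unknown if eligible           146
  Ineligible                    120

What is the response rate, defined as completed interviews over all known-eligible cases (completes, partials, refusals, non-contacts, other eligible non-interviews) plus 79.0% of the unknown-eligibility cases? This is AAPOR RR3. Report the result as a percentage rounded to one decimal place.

Top: 118
Eligible (known): 118 + 12 + 146 + 78 + 18 = 372
Eligible share of unknowns: 0.7900 × 146 = 115.34
Denominator: 372 + 115.34 = 487.34
RR3 = 118 / 487.34 = 0.2421

24.2%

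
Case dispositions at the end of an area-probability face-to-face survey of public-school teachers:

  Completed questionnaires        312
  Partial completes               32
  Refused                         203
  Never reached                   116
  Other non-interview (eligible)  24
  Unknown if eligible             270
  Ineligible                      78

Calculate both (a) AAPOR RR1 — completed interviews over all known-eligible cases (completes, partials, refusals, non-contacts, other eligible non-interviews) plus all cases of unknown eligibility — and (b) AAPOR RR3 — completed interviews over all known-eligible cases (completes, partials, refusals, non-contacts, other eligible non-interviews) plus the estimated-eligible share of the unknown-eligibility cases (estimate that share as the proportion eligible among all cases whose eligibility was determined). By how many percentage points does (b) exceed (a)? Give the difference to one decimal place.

1.0

Top = 312
Denom = 312 + 32 + 203 + 116 + 24 + 270 = 957
RR1 = 312 / 957 = 0.3260
Eligible (known) = 312 + 32 + 203 + 116 + 24 = 687
e = 687 / (687 + 78) = 687 / 765 = 0.8980
Eligible share of unknowns = 0.8980 × 270 = 242.46
Denom = 687 + 242.46 = 929.46
RR3 = 312 / 929.46 = 0.3357
Difference = 33.57 − 32.60 = 0.97 percentage points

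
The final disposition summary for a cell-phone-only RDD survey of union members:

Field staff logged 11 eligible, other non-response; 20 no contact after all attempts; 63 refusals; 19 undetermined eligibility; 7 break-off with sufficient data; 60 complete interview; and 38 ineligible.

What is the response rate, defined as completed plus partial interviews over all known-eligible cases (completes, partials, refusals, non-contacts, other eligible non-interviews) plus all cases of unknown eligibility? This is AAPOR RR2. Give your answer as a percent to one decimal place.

Num → 60 + 7 = 67
Denom → 60 + 7 + 63 + 20 + 11 + 19 = 180
RR2 = 67 / 180 = 0.3722

37.2%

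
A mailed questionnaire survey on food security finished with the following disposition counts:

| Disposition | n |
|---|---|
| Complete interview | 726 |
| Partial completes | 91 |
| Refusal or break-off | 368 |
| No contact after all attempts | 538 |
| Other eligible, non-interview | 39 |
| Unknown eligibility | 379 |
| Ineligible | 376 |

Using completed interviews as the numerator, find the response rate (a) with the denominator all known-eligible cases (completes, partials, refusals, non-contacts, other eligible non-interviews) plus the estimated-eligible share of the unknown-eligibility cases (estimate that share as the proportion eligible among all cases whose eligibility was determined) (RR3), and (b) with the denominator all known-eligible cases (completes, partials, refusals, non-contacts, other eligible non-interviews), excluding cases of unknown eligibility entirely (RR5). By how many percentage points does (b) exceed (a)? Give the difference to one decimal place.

6.2

Num: 726
Determined eligible: 726 + 91 + 368 + 538 + 39 = 1762
e = 1762 / (1762 + 376) = 1762 / 2138 = 0.8241
e × U: 0.8241 × 379 = 312.33
Denominator: 1762 + 312.33 = 2074.33
RR3 = 726 / 2074.33 = 0.3500
Denominator: 726 + 91 + 368 + 538 + 39 = 1762
RR5 = 726 / 1762 = 0.4120
Difference = 41.20 − 35.00 = 6.20 percentage points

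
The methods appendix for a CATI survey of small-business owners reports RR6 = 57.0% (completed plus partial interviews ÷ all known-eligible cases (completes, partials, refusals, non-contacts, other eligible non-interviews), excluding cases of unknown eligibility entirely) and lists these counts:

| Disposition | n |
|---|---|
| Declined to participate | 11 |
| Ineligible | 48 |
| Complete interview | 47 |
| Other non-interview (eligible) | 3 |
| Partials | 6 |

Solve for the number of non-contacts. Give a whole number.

Numerator = 47 + 6 = 53
RR6 = 53 / D = 0.570
D = 53 / 0.570 = 93.0
Remaining denominator categories sum to 67
non-contacts = 93.0 − 67 ≈ 26

26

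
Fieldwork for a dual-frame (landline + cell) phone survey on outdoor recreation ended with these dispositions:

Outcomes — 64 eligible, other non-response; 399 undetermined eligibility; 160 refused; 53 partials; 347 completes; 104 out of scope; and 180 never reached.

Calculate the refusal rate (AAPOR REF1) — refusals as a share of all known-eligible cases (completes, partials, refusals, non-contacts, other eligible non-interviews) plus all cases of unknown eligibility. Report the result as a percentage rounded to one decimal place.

13.3%

Numerator → 160
Denom → 347 + 53 + 160 + 180 + 64 + 399 = 1203
REF1 = 160 / 1203 = 0.1330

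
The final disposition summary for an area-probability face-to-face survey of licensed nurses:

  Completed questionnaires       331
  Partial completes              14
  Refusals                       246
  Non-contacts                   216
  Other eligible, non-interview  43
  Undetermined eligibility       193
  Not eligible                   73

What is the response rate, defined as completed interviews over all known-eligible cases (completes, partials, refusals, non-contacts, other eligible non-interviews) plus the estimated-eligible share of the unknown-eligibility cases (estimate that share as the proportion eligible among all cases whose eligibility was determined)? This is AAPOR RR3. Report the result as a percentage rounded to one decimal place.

32.2%

Numerator = 331
Known eligible = 331 + 14 + 246 + 216 + 43 = 850
e = 850 / (850 + 73) = 850 / 923 = 0.9209
Eligible share of unknowns = 0.9209 × 193 = 177.73
Base = 850 + 177.73 = 1027.73
RR3 = 331 / 1027.73 = 0.3221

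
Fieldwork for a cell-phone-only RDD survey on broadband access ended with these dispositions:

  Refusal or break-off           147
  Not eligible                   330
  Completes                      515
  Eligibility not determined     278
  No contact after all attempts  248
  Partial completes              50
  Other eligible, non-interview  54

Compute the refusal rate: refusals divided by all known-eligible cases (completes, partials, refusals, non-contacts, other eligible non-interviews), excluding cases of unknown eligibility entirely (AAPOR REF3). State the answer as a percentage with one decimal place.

14.5%

Num: 147
Denominator: 515 + 50 + 147 + 248 + 54 = 1014
REF3 = 147 / 1014 = 0.1450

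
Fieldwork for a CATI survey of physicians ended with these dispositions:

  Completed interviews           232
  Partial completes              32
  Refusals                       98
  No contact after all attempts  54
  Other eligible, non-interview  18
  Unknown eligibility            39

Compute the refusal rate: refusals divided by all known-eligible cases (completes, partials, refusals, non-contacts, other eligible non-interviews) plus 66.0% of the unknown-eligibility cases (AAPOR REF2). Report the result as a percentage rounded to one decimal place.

21.3%

Top = 98
Determined eligible = 232 + 32 + 98 + 54 + 18 = 434
e × U = 0.6600 × 39 = 25.74
Denom = 434 + 25.74 = 459.74
REF2 = 98 / 459.74 = 0.2132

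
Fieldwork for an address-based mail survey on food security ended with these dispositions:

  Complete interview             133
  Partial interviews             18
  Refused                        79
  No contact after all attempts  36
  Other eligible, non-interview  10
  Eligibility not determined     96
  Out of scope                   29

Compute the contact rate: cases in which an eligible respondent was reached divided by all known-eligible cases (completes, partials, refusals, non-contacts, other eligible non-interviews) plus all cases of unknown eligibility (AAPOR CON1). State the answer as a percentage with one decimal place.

64.5%

Top = 133 + 18 + 79 + 10 = 240
Denom = 133 + 18 + 79 + 36 + 10 + 96 = 372
CON1 = 240 / 372 = 0.6452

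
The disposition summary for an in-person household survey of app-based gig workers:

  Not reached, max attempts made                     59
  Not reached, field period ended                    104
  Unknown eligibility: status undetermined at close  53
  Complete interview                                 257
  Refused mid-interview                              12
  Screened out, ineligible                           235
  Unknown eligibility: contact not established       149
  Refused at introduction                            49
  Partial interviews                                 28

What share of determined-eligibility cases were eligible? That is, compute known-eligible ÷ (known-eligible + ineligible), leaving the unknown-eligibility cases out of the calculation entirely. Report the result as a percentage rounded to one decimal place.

Refused = 49 + 12 = 61
Non-contacts = 104 + 59 = 163
Undetermined eligibility = 149 + 53 = 202
Eligible (known) → 257 + 28 + 61 + 163 = 509
e = 509 / (509 + 235) = 509 / 744 = 0.6841

68.4%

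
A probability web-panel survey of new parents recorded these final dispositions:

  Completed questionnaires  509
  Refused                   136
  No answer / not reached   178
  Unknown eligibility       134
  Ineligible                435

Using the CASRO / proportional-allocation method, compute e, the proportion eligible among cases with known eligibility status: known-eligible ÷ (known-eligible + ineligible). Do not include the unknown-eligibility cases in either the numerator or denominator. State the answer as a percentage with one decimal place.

Eligible (known) = 509 + 136 + 178 = 823
e = 823 / (823 + 435) = 823 / 1258 = 0.6542

65.4%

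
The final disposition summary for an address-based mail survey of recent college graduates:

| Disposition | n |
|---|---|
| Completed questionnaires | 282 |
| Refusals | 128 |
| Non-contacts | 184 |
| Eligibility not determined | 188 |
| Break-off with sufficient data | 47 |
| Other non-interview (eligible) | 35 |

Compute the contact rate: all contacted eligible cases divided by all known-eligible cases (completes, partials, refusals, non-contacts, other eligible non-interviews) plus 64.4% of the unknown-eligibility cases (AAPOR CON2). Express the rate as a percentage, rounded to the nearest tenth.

61.7%

Top: 282 + 47 + 128 + 35 = 492
Known eligible: 282 + 47 + 128 + 184 + 35 = 676
Eligible share of unknowns: 0.6440 × 188 = 121.07
Denominator: 676 + 121.07 = 797.07
CON2 = 492 / 797.07 = 0.6173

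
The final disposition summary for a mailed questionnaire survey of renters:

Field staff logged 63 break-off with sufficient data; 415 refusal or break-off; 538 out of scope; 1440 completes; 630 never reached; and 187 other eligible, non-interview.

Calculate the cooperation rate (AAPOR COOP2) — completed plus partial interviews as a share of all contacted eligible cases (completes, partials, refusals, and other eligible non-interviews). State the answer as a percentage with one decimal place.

Numerator = 1440 + 63 = 1503
Denom = 1440 + 63 + 415 + 187 = 2105
COOP2 = 1503 / 2105 = 0.7140

71.4%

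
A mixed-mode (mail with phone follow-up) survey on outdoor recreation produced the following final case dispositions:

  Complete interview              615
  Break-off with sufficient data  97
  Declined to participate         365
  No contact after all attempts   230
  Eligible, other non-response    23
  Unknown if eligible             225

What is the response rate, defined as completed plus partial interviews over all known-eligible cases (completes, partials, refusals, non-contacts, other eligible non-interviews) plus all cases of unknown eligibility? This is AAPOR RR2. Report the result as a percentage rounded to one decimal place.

45.8%

Numerator → 615 + 97 = 712
Denom → 615 + 97 + 365 + 230 + 23 + 225 = 1555
RR2 = 712 / 1555 = 0.4579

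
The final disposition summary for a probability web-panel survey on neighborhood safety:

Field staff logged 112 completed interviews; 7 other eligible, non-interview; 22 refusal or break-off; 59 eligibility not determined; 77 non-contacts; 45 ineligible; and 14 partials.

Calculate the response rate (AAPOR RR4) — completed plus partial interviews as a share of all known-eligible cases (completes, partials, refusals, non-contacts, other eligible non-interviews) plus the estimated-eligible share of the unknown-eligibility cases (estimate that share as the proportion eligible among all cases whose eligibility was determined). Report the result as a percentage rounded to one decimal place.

44.8%

Top: 112 + 14 = 126
Determined eligible: 112 + 14 + 22 + 77 + 7 = 232
e = 232 / (232 + 45) = 232 / 277 = 0.8375
Estimated eligible among unknowns: 0.8375 × 59 = 49.41
Base: 232 + 49.41 = 281.41
RR4 = 126 / 281.41 = 0.4477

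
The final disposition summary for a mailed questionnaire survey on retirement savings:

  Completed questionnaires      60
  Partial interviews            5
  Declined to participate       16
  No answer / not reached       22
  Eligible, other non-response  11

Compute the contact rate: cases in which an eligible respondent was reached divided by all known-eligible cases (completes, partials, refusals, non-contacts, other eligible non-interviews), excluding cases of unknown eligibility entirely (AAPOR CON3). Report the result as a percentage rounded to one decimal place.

Numerator → 60 + 5 + 16 + 11 = 92
Base → 60 + 5 + 16 + 22 + 11 = 114
CON3 = 92 / 114 = 0.8070

80.7%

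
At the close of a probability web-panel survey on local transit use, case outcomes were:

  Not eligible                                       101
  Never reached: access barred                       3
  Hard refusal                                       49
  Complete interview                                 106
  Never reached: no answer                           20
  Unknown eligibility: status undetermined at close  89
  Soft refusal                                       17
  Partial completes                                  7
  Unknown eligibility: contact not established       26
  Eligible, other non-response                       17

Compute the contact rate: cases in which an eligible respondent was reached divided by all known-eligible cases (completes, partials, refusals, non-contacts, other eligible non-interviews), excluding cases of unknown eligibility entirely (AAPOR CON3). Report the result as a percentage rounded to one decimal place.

Refused = 49 + 17 = 66
Never reached = 20 + 3 = 23
Unknown eligibility = 26 + 89 = 115
Numerator: 106 + 7 + 66 + 17 = 196
Denom: 106 + 7 + 66 + 23 + 17 = 219
CON3 = 196 / 219 = 0.8950

89.5%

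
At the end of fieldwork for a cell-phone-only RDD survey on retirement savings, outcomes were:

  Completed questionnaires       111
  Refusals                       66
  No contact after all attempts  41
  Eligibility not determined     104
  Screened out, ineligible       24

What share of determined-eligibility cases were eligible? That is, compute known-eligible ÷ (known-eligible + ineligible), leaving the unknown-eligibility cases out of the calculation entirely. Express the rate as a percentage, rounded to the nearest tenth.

Determined eligible: 111 + 66 + 41 = 218
e = 218 / (218 + 24) = 218 / 242 = 0.9008

90.1%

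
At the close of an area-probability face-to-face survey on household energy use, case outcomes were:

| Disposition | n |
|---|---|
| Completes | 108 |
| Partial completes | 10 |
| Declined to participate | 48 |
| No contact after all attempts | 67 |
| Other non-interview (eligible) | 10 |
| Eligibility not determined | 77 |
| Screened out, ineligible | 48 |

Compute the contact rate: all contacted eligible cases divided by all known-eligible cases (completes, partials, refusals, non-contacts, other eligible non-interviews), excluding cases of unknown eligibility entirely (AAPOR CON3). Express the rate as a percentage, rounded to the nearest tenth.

Top: 108 + 10 + 48 + 10 = 176
Denom: 108 + 10 + 48 + 67 + 10 = 243
CON3 = 176 / 243 = 0.7243

72.4%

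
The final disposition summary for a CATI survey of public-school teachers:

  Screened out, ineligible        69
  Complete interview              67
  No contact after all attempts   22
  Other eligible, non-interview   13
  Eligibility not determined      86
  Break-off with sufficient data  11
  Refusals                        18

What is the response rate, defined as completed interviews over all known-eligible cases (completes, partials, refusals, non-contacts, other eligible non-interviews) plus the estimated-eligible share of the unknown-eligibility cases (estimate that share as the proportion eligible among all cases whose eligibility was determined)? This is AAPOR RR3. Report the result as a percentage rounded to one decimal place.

35.8%

Numerator = 67
Known eligible = 67 + 11 + 18 + 22 + 13 = 131
e = 131 / (131 + 69) = 131 / 200 = 0.6550
Estimated eligible among unknowns = 0.6550 × 86 = 56.33
Base = 131 + 56.33 = 187.33
RR3 = 67 / 187.33 = 0.3577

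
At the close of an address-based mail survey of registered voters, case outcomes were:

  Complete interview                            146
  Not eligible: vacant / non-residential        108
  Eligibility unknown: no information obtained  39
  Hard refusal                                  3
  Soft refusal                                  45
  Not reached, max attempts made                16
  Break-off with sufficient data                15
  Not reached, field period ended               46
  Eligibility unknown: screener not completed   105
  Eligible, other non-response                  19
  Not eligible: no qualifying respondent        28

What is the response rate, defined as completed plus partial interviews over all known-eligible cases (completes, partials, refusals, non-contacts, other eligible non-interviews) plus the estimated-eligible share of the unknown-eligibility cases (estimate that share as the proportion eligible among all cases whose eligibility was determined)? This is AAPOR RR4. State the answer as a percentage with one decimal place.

Refusal or break-off = 3 + 45 = 48
No contact after all attempts = 46 + 16 = 62
Eligibility not determined = 105 + 39 = 144
Ineligible = 28 + 108 = 136
Top: 146 + 15 = 161
Known eligible: 146 + 15 + 48 + 62 + 19 = 290
e = 290 / (290 + 136) = 290 / 426 = 0.6808
e × U: 0.6808 × 144 = 98.04
Base: 290 + 98.04 = 388.04
RR4 = 161 / 388.04 = 0.4149

41.5%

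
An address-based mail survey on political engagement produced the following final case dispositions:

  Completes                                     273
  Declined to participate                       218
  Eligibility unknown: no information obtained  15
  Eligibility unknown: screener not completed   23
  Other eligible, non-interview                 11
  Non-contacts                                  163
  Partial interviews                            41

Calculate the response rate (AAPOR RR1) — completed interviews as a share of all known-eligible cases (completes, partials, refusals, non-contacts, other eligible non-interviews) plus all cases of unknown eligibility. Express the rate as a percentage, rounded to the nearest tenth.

36.7%

Eligibility not determined = 23 + 15 = 38
Top: 273
Base: 273 + 41 + 218 + 163 + 11 + 38 = 744
RR1 = 273 / 744 = 0.3669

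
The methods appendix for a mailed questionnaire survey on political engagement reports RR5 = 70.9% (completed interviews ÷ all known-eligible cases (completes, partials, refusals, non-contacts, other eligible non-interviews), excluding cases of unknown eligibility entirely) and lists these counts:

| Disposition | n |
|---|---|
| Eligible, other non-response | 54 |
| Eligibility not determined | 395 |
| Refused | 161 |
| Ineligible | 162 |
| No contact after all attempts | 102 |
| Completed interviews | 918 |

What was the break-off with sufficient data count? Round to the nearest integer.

RR5 = 918 / D = 0.709
D = 918 / 0.709 = 1294.8
Remaining denominator categories sum to 1235
break-off with sufficient data = 1294.8 − 1235 ≈ 60

60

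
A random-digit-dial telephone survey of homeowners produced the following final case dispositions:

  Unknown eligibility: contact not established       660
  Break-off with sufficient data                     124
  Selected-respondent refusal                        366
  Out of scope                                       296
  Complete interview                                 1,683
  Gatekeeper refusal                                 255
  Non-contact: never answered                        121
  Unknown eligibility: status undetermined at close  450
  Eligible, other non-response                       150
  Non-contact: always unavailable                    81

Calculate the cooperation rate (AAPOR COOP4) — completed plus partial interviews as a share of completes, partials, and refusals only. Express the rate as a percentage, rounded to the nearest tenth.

Refusals = 255 + 366 = 621
No contact after all attempts = 121 + 81 = 202
Unknown eligibility = 660 + 450 = 1110
Num: 1683 + 124 = 1807
Base: 1683 + 124 + 621 = 2428
COOP4 = 1807 / 2428 = 0.7442

74.4%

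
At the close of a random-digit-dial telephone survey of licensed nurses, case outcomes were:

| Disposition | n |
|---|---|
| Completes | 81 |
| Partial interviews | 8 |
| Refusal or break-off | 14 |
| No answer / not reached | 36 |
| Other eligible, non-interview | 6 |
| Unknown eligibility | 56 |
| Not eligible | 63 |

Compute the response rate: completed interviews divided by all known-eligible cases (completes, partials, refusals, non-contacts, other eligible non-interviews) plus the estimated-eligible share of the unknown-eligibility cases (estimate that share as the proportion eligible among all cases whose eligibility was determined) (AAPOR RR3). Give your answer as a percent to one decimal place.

44.0%

Top = 81
Eligible (known) = 81 + 8 + 14 + 36 + 6 = 145
e = 145 / (145 + 63) = 145 / 208 = 0.6971
Estimated eligible among unknowns = 0.6971 × 56 = 39.04
Denominator = 145 + 39.04 = 184.04
RR3 = 81 / 184.04 = 0.4401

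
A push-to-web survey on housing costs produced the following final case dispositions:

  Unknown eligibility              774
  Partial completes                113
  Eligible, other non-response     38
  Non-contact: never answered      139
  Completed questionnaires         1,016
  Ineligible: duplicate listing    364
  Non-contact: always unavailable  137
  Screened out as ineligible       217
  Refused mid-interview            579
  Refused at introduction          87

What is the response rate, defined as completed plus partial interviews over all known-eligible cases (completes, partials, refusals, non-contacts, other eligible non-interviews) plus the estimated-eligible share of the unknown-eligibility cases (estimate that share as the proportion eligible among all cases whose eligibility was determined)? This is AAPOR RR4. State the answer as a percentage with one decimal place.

Refused = 87 + 579 = 666
Never reached = 139 + 137 = 276
Ineligible = 217 + 364 = 581
Numerator: 1016 + 113 = 1129
Eligible (known): 1016 + 113 + 666 + 276 + 38 = 2109
e = 2109 / (2109 + 581) = 2109 / 2690 = 0.7840
Estimated eligible among unknowns: 0.7840 × 774 = 606.82
Base: 2109 + 606.82 = 2715.82
RR4 = 1129 / 2715.82 = 0.4157

41.6%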